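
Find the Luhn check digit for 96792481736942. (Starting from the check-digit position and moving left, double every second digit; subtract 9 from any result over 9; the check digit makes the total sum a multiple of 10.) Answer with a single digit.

6

Partial digits right→left: 2 4 9 6 3 7 1 8 4 2 9 7 6 9
Double every second digit counting from the check-digit position (so the 1st, 3rd, 5th, ... of the partial from the right).
  doubled (with −9 where >9): 4 9 6 2 8 9 3 → sum 41
  kept as-is: 4 6 7 8 2 7 9 → sum 43
Total = 41 + 43 = 84.
Check digit = (10 − (84 mod 10)) mod 10 = 6.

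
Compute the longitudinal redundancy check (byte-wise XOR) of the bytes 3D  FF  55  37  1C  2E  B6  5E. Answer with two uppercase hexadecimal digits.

XOR the bytes together:
  start with 0x3D
  0x3D ⊕ 0xFF = 0xC2
  0xC2 ⊕ 0x55 = 0x97
  0x97 ⊕ 0x37 = 0xA0
  0xA0 ⊕ 0x1C = 0xBC
  0xBC ⊕ 0x2E = 0x92
  0x92 ⊕ 0xB6 = 0x24
  0x24 ⊕ 0x5E = 0x7A

7A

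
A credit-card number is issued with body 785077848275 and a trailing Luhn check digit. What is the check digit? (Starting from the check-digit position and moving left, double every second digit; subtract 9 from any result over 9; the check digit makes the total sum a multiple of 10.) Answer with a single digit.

3

Partial digits right→left: 5 7 2 8 4 8 7 7 0 5 8 7
Double every second digit counting from the check-digit position (so the 1st, 3rd, 5th, ... of the partial from the right).
  doubled (with −9 where >9): 1 4 8 5 0 7 → sum 25
  kept as-is: 7 8 8 7 5 7 → sum 42
Total = 25 + 42 = 67.
Check digit = (10 − (67 mod 10)) mod 10 = 3.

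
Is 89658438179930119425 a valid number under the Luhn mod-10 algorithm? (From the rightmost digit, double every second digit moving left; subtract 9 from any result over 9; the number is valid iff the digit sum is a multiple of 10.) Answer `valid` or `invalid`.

From the right, keep odd positions and double even positions (subtract 9 from any doubled value over 9):
  doubled (positions 2,4,...): 4 9 2 6 9 2 6 7 3 7 → sum 55
  kept (positions 1,3,...): 5 4 1 0 9 7 8 4 5 9 → sum 52
Total = 107.
107 mod 10 = 7, so the number is invalid.

invalid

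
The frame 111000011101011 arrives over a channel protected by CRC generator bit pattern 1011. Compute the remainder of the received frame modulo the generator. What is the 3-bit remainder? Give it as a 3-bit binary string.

000

Modulo-2 division of 111000011101011 by 1011:
  pos 0: 1110 XOR 1011 = 0101
  pos 1: 1010 XOR 1011 = 0001
  pos 4: 1001 XOR 1011 = 0010
  pos 6: 1011 XOR 1011 = 0000
  pos 11: 1011 XOR 1011 = 0000
Remainder = 000 (zero — the frame passes the CRC check).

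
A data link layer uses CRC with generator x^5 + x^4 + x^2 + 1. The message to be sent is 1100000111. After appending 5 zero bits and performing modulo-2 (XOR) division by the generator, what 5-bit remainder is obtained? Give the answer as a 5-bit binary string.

10110

Append 5 zeros: 110000011100000. Divide by 110101 (XOR where the leading bit is 1):
  pos 0: 110000 XOR 110101 = 000101
  pos 3: 101011 XOR 110101 = 011110
  pos 4: 111101 XOR 110101 = 001000
  pos 6: 100000 XOR 110101 = 010101
  pos 7: 101010 XOR 110101 = 011111
  pos 8: 111110 XOR 110101 = 001011
Remainder (last 5 bits) = 10110. This is the CRC / FCS.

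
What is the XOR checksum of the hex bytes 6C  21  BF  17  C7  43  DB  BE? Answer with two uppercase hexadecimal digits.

04

XOR the bytes together:
  start with 0x6C
  0x6C ⊕ 0x21 = 0x4D
  0x4D ⊕ 0xBF = 0xF2
  0xF2 ⊕ 0x17 = 0xE5
  0xE5 ⊕ 0xC7 = 0x22
  0x22 ⊕ 0x43 = 0x61
  0x61 ⊕ 0xDB = 0xBA
  0xBA ⊕ 0xBE = 0x04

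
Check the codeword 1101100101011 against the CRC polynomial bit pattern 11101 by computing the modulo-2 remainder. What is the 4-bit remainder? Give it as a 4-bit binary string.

0000

Modulo-2 division of 1101100101011 by 11101:
  pos 0: 11011 XOR 11101 = 00110
  pos 2: 11000 XOR 11101 = 00101
  pos 4: 10110 XOR 11101 = 01011
  pos 5: 10111 XOR 11101 = 01010
  pos 6: 10100 XOR 11101 = 01001
  pos 7: 10011 XOR 11101 = 01110
  pos 8: 11101 XOR 11101 = 00000
Remainder = 0000 (zero — the frame passes the CRC check).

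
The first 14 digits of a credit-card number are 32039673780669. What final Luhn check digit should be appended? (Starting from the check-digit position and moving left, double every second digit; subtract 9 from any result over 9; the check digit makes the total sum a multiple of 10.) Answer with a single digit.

Partial digits right→left: 9 6 6 0 8 7 3 7 6 9 3 0 2 3
Double every second digit counting from the check-digit position (so the 1st, 3rd, 5th, ... of the partial from the right).
  doubled (with −9 where >9): 9 3 7 6 3 6 4 → sum 38
  kept as-is: 6 0 7 7 9 0 3 → sum 32
Total = 38 + 32 = 70.
Check digit = (10 − (70 mod 10)) mod 10 = 0.

0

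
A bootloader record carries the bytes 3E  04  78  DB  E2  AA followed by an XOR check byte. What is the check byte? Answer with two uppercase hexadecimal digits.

D1

XOR the bytes together:
  start with 0x3E
  0x3E ⊕ 0x04 = 0x3A
  0x3A ⊕ 0x78 = 0x42
  0x42 ⊕ 0xDB = 0x99
  0x99 ⊕ 0xE2 = 0x7B
  0x7B ⊕ 0xAA = 0xD1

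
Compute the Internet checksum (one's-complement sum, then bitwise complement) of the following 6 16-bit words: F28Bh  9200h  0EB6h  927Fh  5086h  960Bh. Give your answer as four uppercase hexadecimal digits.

One's-complement addition (fold any carry out of bit 15 back into bit 0):
  0xF28B + 0x9200 = 0x1848B → wrap carry → 0x848C
  0x848C + 0x0EB6 = 0x09342
  0x9342 + 0x927F = 0x125C1 → wrap carry → 0x25C2
  0x25C2 + 0x5086 = 0x07648
  0x7648 + 0x960B = 0x10C53 → wrap carry → 0x0C54
One's-complement sum = 0x0C54.
Checksum = ~0x0C54 & 0xFFFF = 0xF3AB.

F3AB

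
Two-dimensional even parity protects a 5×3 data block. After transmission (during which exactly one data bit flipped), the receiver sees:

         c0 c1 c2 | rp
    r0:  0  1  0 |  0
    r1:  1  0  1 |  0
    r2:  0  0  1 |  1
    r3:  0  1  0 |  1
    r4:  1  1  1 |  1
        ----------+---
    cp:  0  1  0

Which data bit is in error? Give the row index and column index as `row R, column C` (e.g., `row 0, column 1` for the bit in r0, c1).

Recompute each row's even parity and compare to rp:
  r0: data parity 1, sent rp 0 → mismatch
  r1: data parity 0, sent rp 0 → ok
  r2: data parity 1, sent rp 1 → ok
  r3: data parity 1, sent rp 1 → ok
  r4: data parity 1, sent rp 1 → ok
Recompute each column's even parity and compare to cp:
  c0: data parity 0, sent cp 0 → ok
  c1: data parity 1, sent cp 1 → ok
  c2: data parity 1, sent cp 0 → mismatch
Exactly one row (r0) and one column (c2) fail → the flipped bit is at their intersection.

row 0, column 2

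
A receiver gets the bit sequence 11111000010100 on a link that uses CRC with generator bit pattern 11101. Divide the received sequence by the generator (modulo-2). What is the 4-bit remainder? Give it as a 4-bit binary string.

Modulo-2 division of 11111000010100 by 11101:
  pos 0: 11111 XOR 11101 = 00010
  pos 3: 10000 XOR 11101 = 01101
  pos 4: 11010 XOR 11101 = 00111
  pos 6: 11110 XOR 11101 = 00011
  pos 9: 11100 XOR 11101 = 00001
Remainder = 0001 (nonzero — an error is detected).

0001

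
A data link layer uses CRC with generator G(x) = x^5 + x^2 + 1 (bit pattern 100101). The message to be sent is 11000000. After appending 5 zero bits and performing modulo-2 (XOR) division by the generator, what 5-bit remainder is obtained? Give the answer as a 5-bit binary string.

01001

Append 5 zeros: 1100000000000. Divide by 100101 (XOR where the leading bit is 1):
  pos 0: 110000 XOR 100101 = 010101
  pos 1: 101010 XOR 100101 = 001111
  pos 3: 111100 XOR 100101 = 011001
  pos 4: 110010 XOR 100101 = 010111
  pos 5: 101110 XOR 100101 = 001011
  pos 7: 101100 XOR 100101 = 001001
Remainder (last 5 bits) = 01001. This is the CRC / FCS.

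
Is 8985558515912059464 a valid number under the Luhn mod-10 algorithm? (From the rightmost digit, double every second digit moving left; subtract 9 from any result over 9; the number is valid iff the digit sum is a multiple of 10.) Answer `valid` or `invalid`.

invalid

From the right, keep odd positions and double even positions (subtract 9 from any doubled value over 9):
  doubled (positions 2,4,...): 3 9 0 2 1 1 1 1 9 → sum 27
  kept (positions 1,3,...): 4 4 5 2 9 1 8 5 8 8 → sum 54
Total = 81.
81 mod 10 = 1, so the number is invalid.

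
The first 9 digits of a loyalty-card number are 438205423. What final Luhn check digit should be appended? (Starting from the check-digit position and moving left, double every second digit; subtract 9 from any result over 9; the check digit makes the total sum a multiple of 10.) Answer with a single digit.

Partial digits right→left: 3 2 4 5 0 2 8 3 4
Double every second digit counting from the check-digit position (so the 1st, 3rd, 5th, ... of the partial from the right).
  doubled (with −9 where >9): 6 8 0 7 8 → sum 29
  kept as-is: 2 5 2 3 → sum 12
Total = 29 + 12 = 41.
Check digit = (10 − (41 mod 10)) mod 10 = 9.

9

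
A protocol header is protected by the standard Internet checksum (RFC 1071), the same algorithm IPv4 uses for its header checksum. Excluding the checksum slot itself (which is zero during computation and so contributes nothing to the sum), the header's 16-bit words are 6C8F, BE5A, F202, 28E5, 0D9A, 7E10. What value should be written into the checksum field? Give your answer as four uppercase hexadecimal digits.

One's-complement addition (fold any carry out of bit 15 back into bit 0):
  0x6C8F + 0xBE5A = 0x12AE9 → wrap carry → 0x2AEA
  0x2AEA + 0xF202 = 0x11CEC → wrap carry → 0x1CED
  0x1CED + 0x28E5 = 0x045D2
  0x45D2 + 0x0D9A = 0x0536C
  0x536C + 0x7E10 = 0x0D17C
One's-complement sum = 0xD17C.
Checksum = ~0xD17C & 0xFFFF = 0x2E83.

2E83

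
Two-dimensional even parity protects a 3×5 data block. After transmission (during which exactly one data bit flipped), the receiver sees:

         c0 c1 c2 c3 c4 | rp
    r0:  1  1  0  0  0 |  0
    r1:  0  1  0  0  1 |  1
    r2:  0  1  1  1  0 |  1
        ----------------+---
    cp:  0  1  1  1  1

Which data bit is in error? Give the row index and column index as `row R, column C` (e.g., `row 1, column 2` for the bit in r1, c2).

row 1, column 0

Recompute each row's even parity and compare to rp:
  r0: data parity 0, sent rp 0 → ok
  r1: data parity 0, sent rp 1 → mismatch
  r2: data parity 1, sent rp 1 → ok
Recompute each column's even parity and compare to cp:
  c0: data parity 1, sent cp 0 → mismatch
  c1: data parity 1, sent cp 1 → ok
  c2: data parity 1, sent cp 1 → ok
  c3: data parity 1, sent cp 1 → ok
  c4: data parity 1, sent cp 1 → ok
Exactly one row (r1) and one column (c0) fail → the flipped bit is at their intersection.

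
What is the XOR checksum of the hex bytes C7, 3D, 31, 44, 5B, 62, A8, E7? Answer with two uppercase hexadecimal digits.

XOR the bytes together:
  start with 0xC7
  0xC7 ⊕ 0x3D = 0xFA
  0xFA ⊕ 0x31 = 0xCB
  0xCB ⊕ 0x44 = 0x8F
  0x8F ⊕ 0x5B = 0xD4
  0xD4 ⊕ 0x62 = 0xB6
  0xB6 ⊕ 0xA8 = 0x1E
  0x1E ⊕ 0xE7 = 0xF9

F9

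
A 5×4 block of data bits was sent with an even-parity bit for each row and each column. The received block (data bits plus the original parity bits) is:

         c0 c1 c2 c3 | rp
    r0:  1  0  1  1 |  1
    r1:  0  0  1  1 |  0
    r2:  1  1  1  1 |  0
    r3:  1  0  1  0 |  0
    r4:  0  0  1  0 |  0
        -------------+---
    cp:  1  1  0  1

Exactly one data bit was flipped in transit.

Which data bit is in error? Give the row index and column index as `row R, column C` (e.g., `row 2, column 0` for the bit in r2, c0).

row 4, column 2

Recompute each row's even parity and compare to rp:
  r0: data parity 1, sent rp 1 → ok
  r1: data parity 0, sent rp 0 → ok
  r2: data parity 0, sent rp 0 → ok
  r3: data parity 0, sent rp 0 → ok
  r4: data parity 1, sent rp 0 → mismatch
Recompute each column's even parity and compare to cp:
  c0: data parity 1, sent cp 1 → ok
  c1: data parity 1, sent cp 1 → ok
  c2: data parity 1, sent cp 0 → mismatch
  c3: data parity 1, sent cp 1 → ok
Exactly one row (r4) and one column (c2) fail → the flipped bit is at their intersection.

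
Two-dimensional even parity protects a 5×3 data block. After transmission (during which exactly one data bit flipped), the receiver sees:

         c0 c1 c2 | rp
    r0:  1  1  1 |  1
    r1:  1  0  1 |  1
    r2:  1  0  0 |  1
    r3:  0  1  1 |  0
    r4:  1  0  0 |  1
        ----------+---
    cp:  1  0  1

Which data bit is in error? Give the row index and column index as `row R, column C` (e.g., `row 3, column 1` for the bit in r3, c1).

Recompute each row's even parity and compare to rp:
  r0: data parity 1, sent rp 1 → ok
  r1: data parity 0, sent rp 1 → mismatch
  r2: data parity 1, sent rp 1 → ok
  r3: data parity 0, sent rp 0 → ok
  r4: data parity 1, sent rp 1 → ok
Recompute each column's even parity and compare to cp:
  c0: data parity 0, sent cp 1 → mismatch
  c1: data parity 0, sent cp 0 → ok
  c2: data parity 1, sent cp 1 → ok
Exactly one row (r1) and one column (c0) fail → the flipped bit is at their intersection.

row 1, column 0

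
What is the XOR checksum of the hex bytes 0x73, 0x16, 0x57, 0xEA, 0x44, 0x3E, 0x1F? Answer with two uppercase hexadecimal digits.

BD

XOR the bytes together:
  start with 0x73
  0x73 ⊕ 0x16 = 0x65
  0x65 ⊕ 0x57 = 0x32
  0x32 ⊕ 0xEA = 0xD8
  0xD8 ⊕ 0x44 = 0x9C
  0x9C ⊕ 0x3E = 0xA2
  0xA2 ⊕ 0x1F = 0xBD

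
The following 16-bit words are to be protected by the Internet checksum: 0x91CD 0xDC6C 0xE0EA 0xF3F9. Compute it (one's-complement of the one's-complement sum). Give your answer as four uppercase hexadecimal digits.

One's-complement addition (fold any carry out of bit 15 back into bit 0):
  0x91CD + 0xDC6C = 0x16E39 → wrap carry → 0x6E3A
  0x6E3A + 0xE0EA = 0x14F24 → wrap carry → 0x4F25
  0x4F25 + 0xF3F9 = 0x1431E → wrap carry → 0x431F
One's-complement sum = 0x431F.
Checksum = ~0x431F & 0xFFFF = 0xBCE0.

BCE0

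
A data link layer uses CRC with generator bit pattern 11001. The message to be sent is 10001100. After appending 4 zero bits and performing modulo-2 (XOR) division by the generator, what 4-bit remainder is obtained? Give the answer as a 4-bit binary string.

Append 4 zeros: 100011000000. Divide by 11001 (XOR where the leading bit is 1):
  pos 0: 10001 XOR 11001 = 01000
  pos 1: 10001 XOR 11001 = 01000
  pos 2: 10000 XOR 11001 = 01001
  pos 3: 10010 XOR 11001 = 01011
  pos 4: 10110 XOR 11001 = 01111
  pos 5: 11110 XOR 11001 = 00111
  pos 7: 11100 XOR 11001 = 00101
Remainder (last 4 bits) = 0101. This is the CRC / FCS.

0101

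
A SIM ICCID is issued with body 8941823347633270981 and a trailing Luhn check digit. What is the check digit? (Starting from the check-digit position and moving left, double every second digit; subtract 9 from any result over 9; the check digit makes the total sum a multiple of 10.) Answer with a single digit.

4

Partial digits right→left: 1 8 9 0 7 2 3 3 6 7 4 3 3 2 8 1 4 9 8
Double every second digit counting from the check-digit position (so the 1st, 3rd, 5th, ... of the partial from the right).
  doubled (with −9 where >9): 2 9 5 6 3 8 6 7 8 7 → sum 61
  kept as-is: 8 0 2 3 7 3 2 1 9 → sum 35
Total = 61 + 35 = 96.
Check digit = (10 − (96 mod 10)) mod 10 = 4.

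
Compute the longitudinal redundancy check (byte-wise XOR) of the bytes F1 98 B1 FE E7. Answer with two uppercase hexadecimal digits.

C1

XOR the bytes together:
  start with 0xF1
  0xF1 ⊕ 0x98 = 0x69
  0x69 ⊕ 0xB1 = 0xD8
  0xD8 ⊕ 0xFE = 0x26
  0x26 ⊕ 0xE7 = 0xC1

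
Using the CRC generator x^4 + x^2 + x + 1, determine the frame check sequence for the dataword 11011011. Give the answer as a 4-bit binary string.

Append 4 zeros: 110110110000. Divide by 10111 (XOR where the leading bit is 1):
  pos 0: 11011 XOR 10111 = 01100
  pos 1: 11000 XOR 10111 = 01111
  pos 2: 11111 XOR 10111 = 01000
  pos 3: 10001 XOR 10111 = 00110
  pos 5: 11000 XOR 10111 = 01111
  pos 6: 11110 XOR 10111 = 01001
  pos 7: 10010 XOR 10111 = 00101
Remainder (last 4 bits) = 0101. This is the CRC / FCS.

0101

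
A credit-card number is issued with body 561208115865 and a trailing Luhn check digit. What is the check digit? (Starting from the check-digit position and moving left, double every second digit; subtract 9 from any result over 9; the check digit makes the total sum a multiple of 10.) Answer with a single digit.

8

Partial digits right→left: 5 6 8 5 1 1 8 0 2 1 6 5
Double every second digit counting from the check-digit position (so the 1st, 3rd, 5th, ... of the partial from the right).
  doubled (with −9 where >9): 1 7 2 7 4 3 → sum 24
  kept as-is: 6 5 1 0 1 5 → sum 18
Total = 24 + 18 = 42.
Check digit = (10 − (42 mod 10)) mod 10 = 8.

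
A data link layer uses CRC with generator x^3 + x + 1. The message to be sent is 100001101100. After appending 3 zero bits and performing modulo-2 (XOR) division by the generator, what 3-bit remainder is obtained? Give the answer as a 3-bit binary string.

101

Append 3 zeros: 100001101100000. Divide by 1011 (XOR where the leading bit is 1):
  pos 0: 1000 XOR 1011 = 0011
  pos 2: 1101 XOR 1011 = 0110
  pos 3: 1101 XOR 1011 = 0110
  pos 4: 1100 XOR 1011 = 0111
  pos 5: 1111 XOR 1011 = 0100
  pos 6: 1001 XOR 1011 = 0010
  pos 8: 1000 XOR 1011 = 0011
  pos 10: 1100 XOR 1011 = 0111
  pos 11: 1110 XOR 1011 = 0101
Remainder (last 3 bits) = 101. This is the CRC / FCS.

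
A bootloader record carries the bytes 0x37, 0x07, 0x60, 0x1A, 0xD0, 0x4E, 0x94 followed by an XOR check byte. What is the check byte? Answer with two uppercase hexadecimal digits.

40

XOR the bytes together:
  start with 0x37
  0x37 ⊕ 0x07 = 0x30
  0x30 ⊕ 0x60 = 0x50
  0x50 ⊕ 0x1A = 0x4A
  0x4A ⊕ 0xD0 = 0x9A
  0x9A ⊕ 0x4E = 0xD4
  0xD4 ⊕ 0x94 = 0x40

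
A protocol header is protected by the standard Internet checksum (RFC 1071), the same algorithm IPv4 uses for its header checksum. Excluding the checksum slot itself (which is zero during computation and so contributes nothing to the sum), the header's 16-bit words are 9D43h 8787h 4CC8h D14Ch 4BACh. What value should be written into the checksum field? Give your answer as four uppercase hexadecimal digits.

7173

One's-complement addition (fold any carry out of bit 15 back into bit 0):
  0x9D43 + 0x8787 = 0x124CA → wrap carry → 0x24CB
  0x24CB + 0x4CC8 = 0x07193
  0x7193 + 0xD14C = 0x142DF → wrap carry → 0x42E0
  0x42E0 + 0x4BAC = 0x08E8C
One's-complement sum = 0x8E8C.
Checksum = ~0x8E8C & 0xFFFF = 0x7173.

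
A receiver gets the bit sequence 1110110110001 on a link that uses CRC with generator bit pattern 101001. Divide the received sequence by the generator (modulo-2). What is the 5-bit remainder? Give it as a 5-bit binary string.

Modulo-2 division of 1110110110001 by 101001:
  pos 0: 111011 XOR 101001 = 010010
  pos 1: 100100 XOR 101001 = 001101
  pos 3: 110111 XOR 101001 = 011110
  pos 4: 111100 XOR 101001 = 010101
  pos 5: 101010 XOR 101001 = 000011
Remainder = 01101 (nonzero — an error is detected).

01101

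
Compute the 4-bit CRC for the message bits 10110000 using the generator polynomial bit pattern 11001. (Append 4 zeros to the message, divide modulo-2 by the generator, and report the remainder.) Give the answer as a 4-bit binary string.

0110

Append 4 zeros: 101100000000. Divide by 11001 (XOR where the leading bit is 1):
  pos 0: 10110 XOR 11001 = 01111
  pos 1: 11110 XOR 11001 = 00111
  pos 3: 11100 XOR 11001 = 00101
  pos 5: 10100 XOR 11001 = 01101
  pos 6: 11010 XOR 11001 = 00011
Remainder (last 4 bits) = 0110. This is the CRC / FCS.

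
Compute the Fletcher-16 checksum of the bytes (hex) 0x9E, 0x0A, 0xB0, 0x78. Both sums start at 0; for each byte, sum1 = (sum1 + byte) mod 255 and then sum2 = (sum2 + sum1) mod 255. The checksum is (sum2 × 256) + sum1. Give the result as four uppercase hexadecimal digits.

Running sums (mod 255):
  after byte 0 (0x9E): sum1=158, sum2=158
  after byte 1 (0x0A): sum1=168, sum2=71
  after byte 2 (0xB0): sum1=89, sum2=160
  after byte 3 (0x78): sum1=209, sum2=114
Checksum = sum2·256 + sum1 = 114·256 + 209 = 29393 = 0x72D1.

72D1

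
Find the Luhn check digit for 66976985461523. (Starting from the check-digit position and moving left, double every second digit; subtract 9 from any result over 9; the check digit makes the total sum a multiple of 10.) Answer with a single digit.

Partial digits right→left: 3 2 5 1 6 4 5 8 9 6 7 9 6 6
Double every second digit counting from the check-digit position (so the 1st, 3rd, 5th, ... of the partial from the right).
  doubled (with −9 where >9): 6 1 3 1 9 5 3 → sum 28
  kept as-is: 2 1 4 8 6 9 6 → sum 36
Total = 28 + 36 = 64.
Check digit = (10 − (64 mod 10)) mod 10 = 6.

6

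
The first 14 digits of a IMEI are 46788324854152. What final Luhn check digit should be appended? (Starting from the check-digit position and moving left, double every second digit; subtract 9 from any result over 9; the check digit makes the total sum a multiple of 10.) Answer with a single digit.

Partial digits right→left: 2 5 1 4 5 8 4 2 3 8 8 7 6 4
Double every second digit counting from the check-digit position (so the 1st, 3rd, 5th, ... of the partial from the right).
  doubled (with −9 where >9): 4 2 1 8 6 7 3 → sum 31
  kept as-is: 5 4 8 2 8 7 4 → sum 38
Total = 31 + 38 = 69.
Check digit = (10 − (69 mod 10)) mod 10 = 1.

1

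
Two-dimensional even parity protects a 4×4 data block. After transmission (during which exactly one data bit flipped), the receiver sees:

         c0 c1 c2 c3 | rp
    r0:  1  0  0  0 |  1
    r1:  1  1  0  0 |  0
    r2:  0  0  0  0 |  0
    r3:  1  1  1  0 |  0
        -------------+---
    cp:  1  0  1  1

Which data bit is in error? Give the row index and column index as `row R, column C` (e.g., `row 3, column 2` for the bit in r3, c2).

row 3, column 3

Recompute each row's even parity and compare to rp:
  r0: data parity 1, sent rp 1 → ok
  r1: data parity 0, sent rp 0 → ok
  r2: data parity 0, sent rp 0 → ok
  r3: data parity 1, sent rp 0 → mismatch
Recompute each column's even parity and compare to cp:
  c0: data parity 1, sent cp 1 → ok
  c1: data parity 0, sent cp 0 → ok
  c2: data parity 1, sent cp 1 → ok
  c3: data parity 0, sent cp 1 → mismatch
Exactly one row (r3) and one column (c3) fail → the flipped bit is at their intersection.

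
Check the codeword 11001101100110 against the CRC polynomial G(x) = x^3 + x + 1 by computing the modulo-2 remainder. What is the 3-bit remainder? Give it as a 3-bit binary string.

000

Modulo-2 division of 11001101100110 by 1011:
  pos 0: 1100 XOR 1011 = 0111
  pos 1: 1111 XOR 1011 = 0100
  pos 2: 1001 XOR 1011 = 0010
  pos 4: 1001 XOR 1011 = 0010
  pos 6: 1010 XOR 1011 = 0001
  pos 9: 1011 XOR 1011 = 0000
Remainder = 000 (zero — the frame passes the CRC check).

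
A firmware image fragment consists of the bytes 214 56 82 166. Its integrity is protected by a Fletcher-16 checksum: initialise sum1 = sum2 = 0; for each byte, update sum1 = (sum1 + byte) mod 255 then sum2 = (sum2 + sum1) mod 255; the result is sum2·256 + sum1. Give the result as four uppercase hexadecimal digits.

4F08

Running sums (mod 255):
  after byte 0 (214): sum1=214, sum2=214
  after byte 1 (56): sum1=15, sum2=229
  after byte 2 (82): sum1=97, sum2=71
  after byte 3 (166): sum1=8, sum2=79
Checksum = sum2·256 + sum1 = 79·256 + 8 = 20232 = 0x4F08.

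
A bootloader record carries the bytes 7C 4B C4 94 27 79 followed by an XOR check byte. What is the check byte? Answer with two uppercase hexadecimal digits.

39

XOR the bytes together:
  start with 0x7C
  0x7C ⊕ 0x4B = 0x37
  0x37 ⊕ 0xC4 = 0xF3
  0xF3 ⊕ 0x94 = 0x67
  0x67 ⊕ 0x27 = 0x40
  0x40 ⊕ 0x79 = 0x39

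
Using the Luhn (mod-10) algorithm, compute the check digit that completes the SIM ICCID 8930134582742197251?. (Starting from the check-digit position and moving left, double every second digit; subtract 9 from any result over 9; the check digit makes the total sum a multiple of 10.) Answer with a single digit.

0

Partial digits right→left: 1 5 2 7 9 1 2 4 7 2 8 5 4 3 1 0 3 9 8
Double every second digit counting from the check-digit position (so the 1st, 3rd, 5th, ... of the partial from the right).
  doubled (with −9 where >9): 2 4 9 4 5 7 8 2 6 7 → sum 54
  kept as-is: 5 7 1 4 2 5 3 0 9 → sum 36
Total = 54 + 36 = 90.
Check digit = (10 − (90 mod 10)) mod 10 = 0.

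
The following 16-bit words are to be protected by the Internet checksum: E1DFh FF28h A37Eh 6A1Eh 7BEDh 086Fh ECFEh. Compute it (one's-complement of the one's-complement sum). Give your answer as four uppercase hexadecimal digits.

One's-complement addition (fold any carry out of bit 15 back into bit 0):
  0xE1DF + 0xFF28 = 0x1E107 → wrap carry → 0xE108
  0xE108 + 0xA37E = 0x18486 → wrap carry → 0x8487
  0x8487 + 0x6A1E = 0x0EEA5
  0xEEA5 + 0x7BED = 0x16A92 → wrap carry → 0x6A93
  0x6A93 + 0x086F = 0x07302
  0x7302 + 0xECFE = 0x16000 → wrap carry → 0x6001
One's-complement sum = 0x6001.
Checksum = ~0x6001 & 0xFFFF = 0x9FFE.

9FFE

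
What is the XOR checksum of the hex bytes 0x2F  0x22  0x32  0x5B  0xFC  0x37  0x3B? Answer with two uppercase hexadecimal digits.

94

XOR the bytes together:
  start with 0x2F
  0x2F ⊕ 0x22 = 0x0D
  0x0D ⊕ 0x32 = 0x3F
  0x3F ⊕ 0x5B = 0x64
  0x64 ⊕ 0xFC = 0x98
  0x98 ⊕ 0x37 = 0xAF
  0xAF ⊕ 0x3B = 0x94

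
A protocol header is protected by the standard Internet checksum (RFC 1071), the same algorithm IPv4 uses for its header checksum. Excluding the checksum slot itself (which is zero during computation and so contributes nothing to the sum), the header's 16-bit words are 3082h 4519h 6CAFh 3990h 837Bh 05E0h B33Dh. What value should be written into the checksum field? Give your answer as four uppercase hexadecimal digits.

A78B

One's-complement addition (fold any carry out of bit 15 back into bit 0):
  0x3082 + 0x4519 = 0x0759B
  0x759B + 0x6CAF = 0x0E24A
  0xE24A + 0x3990 = 0x11BDA → wrap carry → 0x1BDB
  0x1BDB + 0x837B = 0x09F56
  0x9F56 + 0x05E0 = 0x0A536
  0xA536 + 0xB33D = 0x15873 → wrap carry → 0x5874
One's-complement sum = 0x5874.
Checksum = ~0x5874 & 0xFFFF = 0xA78B.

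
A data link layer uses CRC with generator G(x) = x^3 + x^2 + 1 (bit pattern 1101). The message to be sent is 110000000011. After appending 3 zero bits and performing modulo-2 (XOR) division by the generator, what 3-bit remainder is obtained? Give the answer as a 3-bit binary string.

101

Append 3 zeros: 110000000011000. Divide by 1101 (XOR where the leading bit is 1):
  pos 0: 1100 XOR 1101 = 0001
  pos 3: 1000 XOR 1101 = 0101
  pos 4: 1010 XOR 1101 = 0111
  pos 5: 1110 XOR 1101 = 0011
  pos 7: 1101 XOR 1101 = 0000
  pos 11: 1000 XOR 1101 = 0101
Remainder (last 3 bits) = 101. This is the CRC / FCS.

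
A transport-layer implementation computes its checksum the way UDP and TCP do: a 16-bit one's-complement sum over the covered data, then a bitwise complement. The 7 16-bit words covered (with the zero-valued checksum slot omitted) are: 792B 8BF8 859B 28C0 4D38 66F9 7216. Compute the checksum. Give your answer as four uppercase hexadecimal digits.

2638

One's-complement addition (fold any carry out of bit 15 back into bit 0):
  0x792B + 0x8BF8 = 0x10523 → wrap carry → 0x0524
  0x0524 + 0x859B = 0x08ABF
  0x8ABF + 0x28C0 = 0x0B37F
  0xB37F + 0x4D38 = 0x100B7 → wrap carry → 0x00B8
  0x00B8 + 0x66F9 = 0x067B1
  0x67B1 + 0x7216 = 0x0D9C7
One's-complement sum = 0xD9C7.
Checksum = ~0xD9C7 & 0xFFFF = 0x2638.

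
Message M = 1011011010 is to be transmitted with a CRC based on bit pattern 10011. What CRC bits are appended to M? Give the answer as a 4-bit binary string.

Append 4 zeros: 10110110100000. Divide by 10011 (XOR where the leading bit is 1):
  pos 0: 10110 XOR 10011 = 00101
  pos 2: 10111 XOR 10011 = 00100
  pos 4: 10001 XOR 10011 = 00010
  pos 7: 10000 XOR 10011 = 00011
Remainder (last 4 bits) = 1100. This is the CRC / FCS.

1100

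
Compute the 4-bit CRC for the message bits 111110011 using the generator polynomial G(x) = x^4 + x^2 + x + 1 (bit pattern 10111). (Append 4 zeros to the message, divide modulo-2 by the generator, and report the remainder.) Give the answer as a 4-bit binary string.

1110

Append 4 zeros: 1111100110000. Divide by 10111 (XOR where the leading bit is 1):
  pos 0: 11111 XOR 10111 = 01000
  pos 1: 10000 XOR 10111 = 00111
  pos 3: 11101 XOR 10111 = 01010
  pos 4: 10101 XOR 10111 = 00010
  pos 7: 10000 XOR 10111 = 00111
Remainder (last 4 bits) = 1110. This is the CRC / FCS.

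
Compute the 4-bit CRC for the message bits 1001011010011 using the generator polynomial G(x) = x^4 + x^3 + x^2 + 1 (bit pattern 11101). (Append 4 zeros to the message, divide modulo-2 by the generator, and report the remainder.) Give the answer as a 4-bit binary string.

Append 4 zeros: 10010110100110000. Divide by 11101 (XOR where the leading bit is 1):
  pos 0: 10010 XOR 11101 = 01111
  pos 1: 11111 XOR 11101 = 00010
  pos 4: 10101 XOR 11101 = 01000
  pos 5: 10000 XOR 11101 = 01101
  pos 6: 11010 XOR 11101 = 00111
  pos 8: 11111 XOR 11101 = 00010
  pos 11: 10000 XOR 11101 = 01101
  pos 12: 11010 XOR 11101 = 00111
Remainder (last 4 bits) = 0111. This is the CRC / FCS.

0111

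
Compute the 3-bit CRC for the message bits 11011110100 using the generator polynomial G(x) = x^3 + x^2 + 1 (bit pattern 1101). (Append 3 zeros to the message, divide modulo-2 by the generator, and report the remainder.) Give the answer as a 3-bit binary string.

Append 3 zeros: 11011110100000. Divide by 1101 (XOR where the leading bit is 1):
  pos 0: 1101 XOR 1101 = 0000
  pos 4: 1110 XOR 1101 = 0011
  pos 6: 1110 XOR 1101 = 0011
  pos 8: 1100 XOR 1101 = 0001
Remainder (last 3 bits) = 100. This is the CRC / FCS.

100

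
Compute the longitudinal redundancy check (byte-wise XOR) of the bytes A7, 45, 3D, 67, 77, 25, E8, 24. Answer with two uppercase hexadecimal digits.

XOR the bytes together:
  start with 0xA7
  0xA7 ⊕ 0x45 = 0xE2
  0xE2 ⊕ 0x3D = 0xDF
  0xDF ⊕ 0x67 = 0xB8
  0xB8 ⊕ 0x77 = 0xCF
  0xCF ⊕ 0x25 = 0xEA
  0xEA ⊕ 0xE8 = 0x02
  0x02 ⊕ 0x24 = 0x26

26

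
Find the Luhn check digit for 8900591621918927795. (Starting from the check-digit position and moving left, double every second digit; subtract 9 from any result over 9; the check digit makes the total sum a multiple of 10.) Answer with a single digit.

Partial digits right→left: 5 9 7 7 2 9 8 1 9 1 2 6 1 9 5 0 0 9 8
Double every second digit counting from the check-digit position (so the 1st, 3rd, 5th, ... of the partial from the right).
  doubled (with −9 where >9): 1 5 4 7 9 4 2 1 0 7 → sum 40
  kept as-is: 9 7 9 1 1 6 9 0 9 → sum 51
Total = 40 + 51 = 91.
Check digit = (10 − (91 mod 10)) mod 10 = 9.

9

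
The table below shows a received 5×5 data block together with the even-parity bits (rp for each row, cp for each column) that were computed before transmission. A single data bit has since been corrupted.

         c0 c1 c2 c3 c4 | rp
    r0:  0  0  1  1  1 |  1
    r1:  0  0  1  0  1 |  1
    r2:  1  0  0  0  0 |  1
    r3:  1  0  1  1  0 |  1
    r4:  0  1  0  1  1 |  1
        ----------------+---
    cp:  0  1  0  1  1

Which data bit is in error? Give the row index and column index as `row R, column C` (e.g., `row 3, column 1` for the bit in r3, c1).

Recompute each row's even parity and compare to rp:
  r0: data parity 1, sent rp 1 → ok
  r1: data parity 0, sent rp 1 → mismatch
  r2: data parity 1, sent rp 1 → ok
  r3: data parity 1, sent rp 1 → ok
  r4: data parity 1, sent rp 1 → ok
Recompute each column's even parity and compare to cp:
  c0: data parity 0, sent cp 0 → ok
  c1: data parity 1, sent cp 1 → ok
  c2: data parity 1, sent cp 0 → mismatch
  c3: data parity 1, sent cp 1 → ok
  c4: data parity 1, sent cp 1 → ok
Exactly one row (r1) and one column (c2) fail → the flipped bit is at their intersection.

row 1, column 2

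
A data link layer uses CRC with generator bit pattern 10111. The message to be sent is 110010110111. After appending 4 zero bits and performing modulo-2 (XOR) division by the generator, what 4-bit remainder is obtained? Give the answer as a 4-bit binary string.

Append 4 zeros: 1100101101110000. Divide by 10111 (XOR where the leading bit is 1):
  pos 0: 11001 XOR 10111 = 01110
  pos 1: 11100 XOR 10111 = 01011
  pos 2: 10111 XOR 10111 = 00000
  pos 7: 10111 XOR 10111 = 00000
Remainder (last 4 bits) = 0000. This is the CRC / FCS.

0000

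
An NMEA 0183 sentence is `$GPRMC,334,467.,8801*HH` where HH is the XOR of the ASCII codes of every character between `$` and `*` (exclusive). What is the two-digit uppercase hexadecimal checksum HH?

XOR the ASCII codes of the payload characters:
  'G' = 0x47 → acc = 0x47
  'P' = 0x50 → acc = 0x17
  'R' = 0x52 → acc = 0x45
  'M' = 0x4D → acc = 0x08
  'C' = 0x43 → acc = 0x4B
  ',' = 0x2C → acc = 0x67
  '3' = 0x33 → acc = 0x54
  '3' = 0x33 → acc = 0x67
  '4' = 0x34 → acc = 0x53
  ',' = 0x2C → acc = 0x7F
  '4' = 0x34 → acc = 0x4B
  '6' = 0x36 → acc = 0x7D
  '7' = 0x37 → acc = 0x4A
  '.' = 0x2E → acc = 0x64
  ',' = 0x2C → acc = 0x48
  '8' = 0x38 → acc = 0x70
  '8' = 0x38 → acc = 0x48
  '0' = 0x30 → acc = 0x78
  '1' = 0x31 → acc = 0x49
Checksum = 0x49.

49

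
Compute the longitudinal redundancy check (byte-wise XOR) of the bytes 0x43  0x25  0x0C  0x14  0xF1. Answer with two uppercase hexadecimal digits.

8F

XOR the bytes together:
  start with 0x43
  0x43 ⊕ 0x25 = 0x66
  0x66 ⊕ 0x0C = 0x6A
  0x6A ⊕ 0x14 = 0x7E
  0x7E ⊕ 0xF1 = 0x8F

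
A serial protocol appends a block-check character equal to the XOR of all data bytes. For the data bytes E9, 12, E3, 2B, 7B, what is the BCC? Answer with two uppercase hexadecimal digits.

XOR the bytes together:
  start with 0xE9
  0xE9 ⊕ 0x12 = 0xFB
  0xFB ⊕ 0xE3 = 0x18
  0x18 ⊕ 0x2B = 0x33
  0x33 ⊕ 0x7B = 0x48

48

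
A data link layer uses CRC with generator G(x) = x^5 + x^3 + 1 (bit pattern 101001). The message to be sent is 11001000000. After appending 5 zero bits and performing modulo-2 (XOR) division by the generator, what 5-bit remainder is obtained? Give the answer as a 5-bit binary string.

01010

Append 5 zeros: 1100100000000000. Divide by 101001 (XOR where the leading bit is 1):
  pos 0: 110010 XOR 101001 = 011011
  pos 1: 110110 XOR 101001 = 011111
  pos 2: 111110 XOR 101001 = 010111
  pos 3: 101110 XOR 101001 = 000111
  pos 6: 111000 XOR 101001 = 010001
  pos 7: 100010 XOR 101001 = 001011
  pos 9: 101100 XOR 101001 = 000101
Remainder (last 5 bits) = 01010. This is the CRC / FCS.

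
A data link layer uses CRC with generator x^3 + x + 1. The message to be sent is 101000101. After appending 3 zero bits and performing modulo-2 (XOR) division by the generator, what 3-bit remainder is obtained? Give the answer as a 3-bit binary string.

110

Append 3 zeros: 101000101000. Divide by 1011 (XOR where the leading bit is 1):
  pos 0: 1010 XOR 1011 = 0001
  pos 3: 1001 XOR 1011 = 0010
  pos 5: 1001 XOR 1011 = 0010
  pos 7: 1000 XOR 1011 = 0011
Remainder (last 3 bits) = 110. This is the CRC / FCS.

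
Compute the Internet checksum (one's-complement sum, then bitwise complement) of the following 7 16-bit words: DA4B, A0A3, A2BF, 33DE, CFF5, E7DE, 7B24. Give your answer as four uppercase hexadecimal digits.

One's-complement addition (fold any carry out of bit 15 back into bit 0):
  0xDA4B + 0xA0A3 = 0x17AEE → wrap carry → 0x7AEF
  0x7AEF + 0xA2BF = 0x11DAE → wrap carry → 0x1DAF
  0x1DAF + 0x33DE = 0x0518D
  0x518D + 0xCFF5 = 0x12182 → wrap carry → 0x2183
  0x2183 + 0xE7DE = 0x10961 → wrap carry → 0x0962
  0x0962 + 0x7B24 = 0x08486
One's-complement sum = 0x8486.
Checksum = ~0x8486 & 0xFFFF = 0x7B79.

7B79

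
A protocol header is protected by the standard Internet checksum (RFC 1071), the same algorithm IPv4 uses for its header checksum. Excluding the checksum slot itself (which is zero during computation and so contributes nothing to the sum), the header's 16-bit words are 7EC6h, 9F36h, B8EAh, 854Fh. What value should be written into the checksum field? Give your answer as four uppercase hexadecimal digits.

One's-complement addition (fold any carry out of bit 15 back into bit 0):
  0x7EC6 + 0x9F36 = 0x11DFC → wrap carry → 0x1DFD
  0x1DFD + 0xB8EA = 0x0D6E7
  0xD6E7 + 0x854F = 0x15C36 → wrap carry → 0x5C37
One's-complement sum = 0x5C37.
Checksum = ~0x5C37 & 0xFFFF = 0xA3C8.

A3C8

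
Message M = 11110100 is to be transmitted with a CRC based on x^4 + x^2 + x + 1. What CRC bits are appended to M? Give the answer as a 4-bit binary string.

Append 4 zeros: 111101000000. Divide by 10111 (XOR where the leading bit is 1):
  pos 0: 11110 XOR 10111 = 01001
  pos 1: 10011 XOR 10111 = 00100
  pos 3: 10000 XOR 10111 = 00111
  pos 5: 11100 XOR 10111 = 01011
  pos 6: 10110 XOR 10111 = 00001
Remainder (last 4 bits) = 0010. This is the CRC / FCS.

0010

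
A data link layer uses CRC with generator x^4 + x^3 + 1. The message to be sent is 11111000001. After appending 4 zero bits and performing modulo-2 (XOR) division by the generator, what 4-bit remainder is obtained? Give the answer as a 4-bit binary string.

0111

Append 4 zeros: 111110000010000. Divide by 11001 (XOR where the leading bit is 1):
  pos 0: 11111 XOR 11001 = 00110
  pos 2: 11000 XOR 11001 = 00001
  pos 6: 10001 XOR 11001 = 01000
  pos 7: 10000 XOR 11001 = 01001
  pos 8: 10010 XOR 11001 = 01011
  pos 9: 10110 XOR 11001 = 01111
  pos 10: 11110 XOR 11001 = 00111
Remainder (last 4 bits) = 0111. This is the CRC / FCS.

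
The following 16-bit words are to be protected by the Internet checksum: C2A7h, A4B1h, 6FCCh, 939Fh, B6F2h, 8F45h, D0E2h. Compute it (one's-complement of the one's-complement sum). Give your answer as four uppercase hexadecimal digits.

7E1F

One's-complement addition (fold any carry out of bit 15 back into bit 0):
  0xC2A7 + 0xA4B1 = 0x16758 → wrap carry → 0x6759
  0x6759 + 0x6FCC = 0x0D725
  0xD725 + 0x939F = 0x16AC4 → wrap carry → 0x6AC5
  0x6AC5 + 0xB6F2 = 0x121B7 → wrap carry → 0x21B8
  0x21B8 + 0x8F45 = 0x0B0FD
  0xB0FD + 0xD0E2 = 0x181DF → wrap carry → 0x81E0
One's-complement sum = 0x81E0.
Checksum = ~0x81E0 & 0xFFFF = 0x7E1F.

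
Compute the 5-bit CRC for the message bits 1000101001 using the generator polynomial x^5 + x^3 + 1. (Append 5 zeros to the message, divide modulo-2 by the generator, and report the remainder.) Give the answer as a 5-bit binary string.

Append 5 zeros: 100010100100000. Divide by 101001 (XOR where the leading bit is 1):
  pos 0: 100010 XOR 101001 = 001011
  pos 2: 101110 XOR 101001 = 000111
  pos 5: 111010 XOR 101001 = 010011
  pos 6: 100110 XOR 101001 = 001111
  pos 8: 111100 XOR 101001 = 010101
  pos 9: 101010 XOR 101001 = 000011
Remainder (last 5 bits) = 00011. This is the CRC / FCS.

00011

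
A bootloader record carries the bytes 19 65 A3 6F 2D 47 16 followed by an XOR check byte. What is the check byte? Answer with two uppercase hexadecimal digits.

XOR the bytes together:
  start with 0x19
  0x19 ⊕ 0x65 = 0x7C
  0x7C ⊕ 0xA3 = 0xDF
  0xDF ⊕ 0x6F = 0xB0
  0xB0 ⊕ 0x2D = 0x9D
  0x9D ⊕ 0x47 = 0xDA
  0xDA ⊕ 0x16 = 0xCC

CC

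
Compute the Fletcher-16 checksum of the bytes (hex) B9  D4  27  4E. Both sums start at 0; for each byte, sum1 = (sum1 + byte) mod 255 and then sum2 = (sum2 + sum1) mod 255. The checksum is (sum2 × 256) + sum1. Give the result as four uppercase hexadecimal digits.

0204

Running sums (mod 255):
  after byte 0 (B9): sum1=185, sum2=185
  after byte 1 (D4): sum1=142, sum2=72
  after byte 2 (27): sum1=181, sum2=253
  after byte 3 (4E): sum1=4, sum2=2
Checksum = sum2·256 + sum1 = 2·256 + 4 = 516 = 0x0204.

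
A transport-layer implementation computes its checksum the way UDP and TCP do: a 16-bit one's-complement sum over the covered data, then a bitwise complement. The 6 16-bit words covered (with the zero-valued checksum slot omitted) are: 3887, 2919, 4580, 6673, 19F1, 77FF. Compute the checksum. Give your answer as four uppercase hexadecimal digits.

One's-complement addition (fold any carry out of bit 15 back into bit 0):
  0x3887 + 0x2919 = 0x061A0
  0x61A0 + 0x4580 = 0x0A720
  0xA720 + 0x6673 = 0x10D93 → wrap carry → 0x0D94
  0x0D94 + 0x19F1 = 0x02785
  0x2785 + 0x77FF = 0x09F84
One's-complement sum = 0x9F84.
Checksum = ~0x9F84 & 0xFFFF = 0x607B.

607B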